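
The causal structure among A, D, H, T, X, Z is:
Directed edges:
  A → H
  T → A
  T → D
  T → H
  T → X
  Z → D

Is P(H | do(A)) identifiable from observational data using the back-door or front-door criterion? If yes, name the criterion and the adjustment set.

P(H|do(A)): backdoor, adjust for {T}.

desc(A)\{A}={H}; candidates ⊆ {D,T,X,Z}.
size 0: {}; under {} A still reaches {D,H,T,X} ∋ H.
{T}: A⊥H given {T} in G with A→· removed — back-door holds.
P(H|do(A)) = Σ_{T} P(H|A,T)·P(T).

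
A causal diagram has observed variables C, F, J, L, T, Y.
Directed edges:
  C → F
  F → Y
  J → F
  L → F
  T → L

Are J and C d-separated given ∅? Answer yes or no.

Bayes-Ball from J | ∅ reaches {F,Y}.
C ∉ reach(J|∅) ⇒ J ⊥ C | ∅.

Yes — J ⊥ C | ∅.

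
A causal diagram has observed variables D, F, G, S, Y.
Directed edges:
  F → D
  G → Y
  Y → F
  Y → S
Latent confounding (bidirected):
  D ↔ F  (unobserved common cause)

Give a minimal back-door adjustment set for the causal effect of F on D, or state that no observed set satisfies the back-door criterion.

desc(F)\{F}={D}; candidates ⊆ {G,S,Y}.
F↔D: latent back-door arc(s) into F.
size 0: {}; under {} F still reaches {D,G,S,Y} ∋ D.
size 1: {G}, {S}, {Y}; under {G} F still reaches {D,S,Y} ∋ D.
size 2: {G,S}, {G,Y}, {S,Y}; under {G,S} F still reaches {D,Y} ∋ D.
F↔D cannot be blocked by any observed set — no back-door set.

F→D: no observed back-door set.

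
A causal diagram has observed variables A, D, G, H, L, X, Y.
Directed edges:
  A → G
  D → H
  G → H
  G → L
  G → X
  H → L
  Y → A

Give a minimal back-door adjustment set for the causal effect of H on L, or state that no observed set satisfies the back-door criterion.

H→L: minimal back-door set {G}.

desc(H)\{H}={L}; candidates ⊆ {A,D,G,X,Y}.
size 0: {}; under {} H still reaches {A,D,G,L,X,Y} ∋ L.
{G}: H⊥L given {G} in G with H→· removed — back-door holds.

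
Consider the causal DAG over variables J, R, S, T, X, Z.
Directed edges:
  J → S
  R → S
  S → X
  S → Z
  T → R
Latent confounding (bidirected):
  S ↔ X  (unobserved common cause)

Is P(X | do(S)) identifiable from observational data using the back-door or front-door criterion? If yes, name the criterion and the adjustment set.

desc(S)\{S}={X,Z}; candidates ⊆ {J,R,T}.
S↔X: latent back-door arc(s) into S.
size 0: {}; under {} S still reaches {J,R,T,X} ∋ X.
size 1: {J}, {R}, {T}; under {J} S still reaches {R,T,X} ∋ X.
size 2: {J,R}, {J,T}, {R,T}; under {J,R} S still reaches {X} ∋ X.
S↔X cannot be blocked by any observed set — no back-door set.
No mediator lies on a directed S→…→X path.
Neither criterion identifies P(X|do(S)) in this graph.

P(X|do(S)): not identifiable (no BD/FD set).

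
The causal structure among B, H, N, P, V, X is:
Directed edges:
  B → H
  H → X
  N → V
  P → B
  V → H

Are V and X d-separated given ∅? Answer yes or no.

No — V and X are d-connected given ∅.

Bayes-Ball from V | ∅ reaches {H,N,X}.
X ∈ reach(V|∅) ⇒ V ⊥̸ X | ∅.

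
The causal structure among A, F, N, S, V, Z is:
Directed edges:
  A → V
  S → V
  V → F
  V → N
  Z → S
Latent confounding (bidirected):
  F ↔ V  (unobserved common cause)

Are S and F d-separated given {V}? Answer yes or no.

No — S and F are d-connected given {V}.

Bayes-Ball from S | {V} reaches {A,F,Z}.
F ∈ reach(S|{V}) ⇒ S ⊥̸ F | {V}.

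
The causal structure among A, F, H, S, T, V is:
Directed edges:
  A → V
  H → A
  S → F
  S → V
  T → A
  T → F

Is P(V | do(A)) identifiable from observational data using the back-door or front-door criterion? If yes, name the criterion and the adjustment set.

desc(A)\{A}={V}; candidates ⊆ {F,H,S,T}.
∅: A⊥V given ∅ in G with A→· removed — back-door holds.
P(V|do(A)) = P(V|A) — no adjustment needed.

P(V|do(A)): backdoor, adjust for ∅.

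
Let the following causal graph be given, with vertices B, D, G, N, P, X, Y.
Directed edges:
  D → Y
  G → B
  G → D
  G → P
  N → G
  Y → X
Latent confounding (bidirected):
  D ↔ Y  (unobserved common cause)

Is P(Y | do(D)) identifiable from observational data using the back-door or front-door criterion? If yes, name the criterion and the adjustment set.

P(Y|do(D)): not identifiable (no BD/FD set).

desc(D)\{D}={X,Y}; candidates ⊆ {B,G,N,P}.
D↔Y: latent back-door arc(s) into D.
size 0: {}; under {} D still reaches {B,G,N,P,X,Y} ∋ Y.
size 1: {B}, {G}, {N} …(+1); under {B} D still reaches {G,N,P,X,Y} ∋ Y.
size 2: {B,G}, {B,N}, {B,P} …(+3); under {B,G} D still reaches {X,Y} ∋ Y.
D↔Y cannot be blocked by any observed set — no back-door set.
No mediator lies on a directed D→…→Y path.
Neither criterion identifies P(Y|do(D)) in this graph.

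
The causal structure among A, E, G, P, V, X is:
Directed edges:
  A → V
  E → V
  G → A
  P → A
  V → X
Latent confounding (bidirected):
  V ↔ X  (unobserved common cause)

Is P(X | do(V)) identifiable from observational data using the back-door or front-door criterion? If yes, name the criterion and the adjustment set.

desc(V)\{V}={X}; candidates ⊆ {A,E,G,P}.
V↔X: latent back-door arc(s) into V.
size 0: {}; under {} V still reaches {A,E,G,P,X} ∋ X.
size 1: {A}, {E}, {G} …(+1); under {A} V still reaches {E,X} ∋ X.
size 2: {A,E}, {A,G}, {A,P} …(+3); under {A,E} V still reaches {X} ∋ X.
V↔X cannot be blocked by any observed set — no back-door set.
No mediator lies on a directed V→…→X path.
Neither criterion identifies P(X|do(V)) in this graph.

P(X|do(V)): not identifiable (no BD/FD set).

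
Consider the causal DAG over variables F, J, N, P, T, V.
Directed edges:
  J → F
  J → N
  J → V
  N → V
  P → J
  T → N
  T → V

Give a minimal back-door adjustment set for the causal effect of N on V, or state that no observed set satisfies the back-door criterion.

desc(N)\{N}={V}; candidates ⊆ {F,J,P,T}.
size 0: {}; under {} N still reaches {F,J,P,T,V} ∋ V.
size 1: {F}, {J}, {P} …(+1); under {F} N still reaches {J,P,T,V} ∋ V.
{J,T}: N⊥V given {J,T} in G with N→· removed — back-door holds.

N→V: minimal back-door set {J, T}.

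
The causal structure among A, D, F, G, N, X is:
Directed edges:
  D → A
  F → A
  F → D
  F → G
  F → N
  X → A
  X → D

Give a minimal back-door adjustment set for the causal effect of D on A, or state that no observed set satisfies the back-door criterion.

D→A: minimal back-door set {F, X}.

desc(D)\{D}={A}; candidates ⊆ {F,G,N,X}.
size 0: {}; under {} D still reaches {A,F,G,N,X} ∋ A.
size 1: {F}, {G}, {N} …(+1); under {F} D still reaches {A,X} ∋ A.
{F,X}: D⊥A given {F,X} in G with D→· removed — back-door holds.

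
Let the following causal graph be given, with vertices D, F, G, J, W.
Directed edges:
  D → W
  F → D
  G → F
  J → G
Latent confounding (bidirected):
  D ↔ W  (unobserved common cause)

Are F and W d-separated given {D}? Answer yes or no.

Bayes-Ball from F | {D} reaches {G,J,W}.
W ∈ reach(F|{D}) ⇒ F ⊥̸ W | {D}.

No — F and W are d-connected given {D}.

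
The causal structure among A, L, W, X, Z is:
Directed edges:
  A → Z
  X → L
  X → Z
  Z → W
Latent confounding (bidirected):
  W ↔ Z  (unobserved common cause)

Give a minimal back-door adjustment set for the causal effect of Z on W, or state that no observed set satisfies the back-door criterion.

Z→W: no observed back-door set.

desc(Z)\{Z}={W}; candidates ⊆ {A,L,X}.
Z↔W: latent back-door arc(s) into Z.
size 0: {}; under {} Z still reaches {A,L,W,X} ∋ W.
size 1: {A}, {L}, {X}; under {A} Z still reaches {L,W,X} ∋ W.
size 2: {A,L}, {A,X}, {L,X}; under {A,L} Z still reaches {W,X} ∋ W.
Z↔W cannot be blocked by any observed set — no back-door set.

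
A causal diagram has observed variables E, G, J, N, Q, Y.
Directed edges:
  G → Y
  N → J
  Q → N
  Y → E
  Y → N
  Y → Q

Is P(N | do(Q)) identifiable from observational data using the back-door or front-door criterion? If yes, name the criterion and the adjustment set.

desc(Q)\{Q}={J,N}; candidates ⊆ {E,G,Y}.
size 0: {}; under {} Q still reaches {E,G,J,N,Y} ∋ N.
{Y}: Q⊥N given {Y} in G with Q→· removed — back-door holds.
P(N|do(Q)) = Σ_{Y} P(N|Q,Y)·P(Y).

P(N|do(Q)): backdoor, adjust for {Y}.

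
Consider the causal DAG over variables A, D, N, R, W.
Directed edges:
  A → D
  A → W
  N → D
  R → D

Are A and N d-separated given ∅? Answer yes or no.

Bayes-Ball from A | ∅ reaches {D,W}.
N ∉ reach(A|∅) ⇒ A ⊥ N | ∅.

Yes — A ⊥ N | ∅.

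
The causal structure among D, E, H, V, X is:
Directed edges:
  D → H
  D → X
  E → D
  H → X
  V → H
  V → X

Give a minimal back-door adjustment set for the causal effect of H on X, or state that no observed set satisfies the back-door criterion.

H→X: minimal back-door set {D, V}.

desc(H)\{H}={X}; candidates ⊆ {D,E,V}.
size 0: {}; under {} H still reaches {D,E,V,X} ∋ X.
size 1: {D}, {E}, {V}; under {D} H still reaches {V,X} ∋ X.
{D,V}: H⊥X given {D,V} in G with H→· removed — back-door holds.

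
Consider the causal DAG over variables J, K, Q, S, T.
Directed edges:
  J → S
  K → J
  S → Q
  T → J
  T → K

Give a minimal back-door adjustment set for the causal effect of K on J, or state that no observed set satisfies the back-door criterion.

desc(K)\{K}={J,Q,S}; candidates ⊆ {T}.
size 0: {}; under {} K still reaches {J,Q,S,T} ∋ J.
{T}: K⊥J given {T} in G with K→· removed — back-door holds.

K→J: minimal back-door set {T}.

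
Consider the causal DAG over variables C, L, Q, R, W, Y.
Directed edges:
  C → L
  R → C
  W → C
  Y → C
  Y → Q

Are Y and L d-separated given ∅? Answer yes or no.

No — Y and L are d-connected given ∅.

Bayes-Ball from Y | ∅ reaches {C,L,Q}.
L ∈ reach(Y|∅) ⇒ Y ⊥̸ L | ∅.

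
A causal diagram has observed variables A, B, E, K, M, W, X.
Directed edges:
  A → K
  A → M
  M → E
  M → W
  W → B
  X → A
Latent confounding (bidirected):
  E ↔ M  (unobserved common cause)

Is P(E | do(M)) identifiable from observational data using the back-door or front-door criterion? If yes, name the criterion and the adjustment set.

P(E|do(M)): not identifiable (no BD/FD set).

desc(M)\{M}={B,E,W}; candidates ⊆ {A,K,X}.
M↔E: latent back-door arc(s) into M.
size 0: {}; under {} M still reaches {A,E,K,X} ∋ E.
size 1: {A}, {K}, {X}; under {A} M still reaches {E} ∋ E.
size 2: {A,K}, {A,X}, {K,X}; under {A,K} M still reaches {E} ∋ E.
M↔E cannot be blocked by any observed set — no back-door set.
No mediator lies on a directed M→…→E path.
Neither criterion identifies P(E|do(M)) in this graph.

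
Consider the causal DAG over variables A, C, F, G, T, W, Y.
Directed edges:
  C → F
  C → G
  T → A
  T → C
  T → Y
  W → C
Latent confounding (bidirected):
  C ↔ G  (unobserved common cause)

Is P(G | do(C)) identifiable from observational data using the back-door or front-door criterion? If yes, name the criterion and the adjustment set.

desc(C)\{C}={F,G}; candidates ⊆ {A,T,W,Y}.
C↔G: latent back-door arc(s) into C.
size 0: {}; under {} C still reaches {A,G,T,W,Y} ∋ G.
size 1: {A}, {T}, {W} …(+1); under {A} C still reaches {G,T,W,Y} ∋ G.
size 2: {A,T}, {A,W}, {A,Y} …(+3); under {A,T} C still reaches {G,W} ∋ G.
C↔G cannot be blocked by any observed set — no back-door set.
No mediator lies on a directed C→…→G path.
Neither criterion identifies P(G|do(C)) in this graph.

P(G|do(C)): not identifiable (no BD/FD set).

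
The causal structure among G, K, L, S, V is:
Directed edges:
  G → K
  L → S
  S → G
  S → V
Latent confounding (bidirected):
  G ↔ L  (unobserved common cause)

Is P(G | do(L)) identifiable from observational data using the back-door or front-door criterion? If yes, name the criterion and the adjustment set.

desc(L)\{L}={G,K,S,V}; candidates ⊆ {—}.
L↔G: latent back-door arc(s) into L.
size 0: {}; under {} L still reaches {G,K} ∋ G.
L↔G cannot be blocked by any observed set — no back-door set.
{S}: (i) intercepts every directed L→G path; (ii) no back-door L→{S}; (iii) {L} blocks every back-door {S}→G. Front-door holds.
P(G|do(L)) = Σ_{S} P(S|L) Σ_{L'} P(G|S,L')P(L').

P(G|do(L)): frontdoor, adjust for {S}.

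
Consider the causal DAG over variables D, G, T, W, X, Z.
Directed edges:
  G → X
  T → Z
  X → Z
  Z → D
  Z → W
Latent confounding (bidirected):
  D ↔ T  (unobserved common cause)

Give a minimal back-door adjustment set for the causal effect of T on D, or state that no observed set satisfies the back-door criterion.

T→D: no observed back-door set.

desc(T)\{T}={D,W,Z}; candidates ⊆ {G,X}.
T↔D: latent back-door arc(s) into T.
size 0: {}; under {} T still reaches {D} ∋ D.
size 1: {G}, {X}; under {G} T still reaches {D} ∋ D.
size 2: {G,X}; under {G,X} T still reaches {D} ∋ D.
T↔D cannot be blocked by any observed set — no back-door set.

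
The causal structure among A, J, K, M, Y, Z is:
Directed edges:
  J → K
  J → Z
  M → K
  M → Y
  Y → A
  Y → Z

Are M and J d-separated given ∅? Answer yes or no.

Yes — M ⊥ J | ∅.

Bayes-Ball from M | ∅ reaches {A,K,Y,Z}.
J ∉ reach(M|∅) ⇒ M ⊥ J | ∅.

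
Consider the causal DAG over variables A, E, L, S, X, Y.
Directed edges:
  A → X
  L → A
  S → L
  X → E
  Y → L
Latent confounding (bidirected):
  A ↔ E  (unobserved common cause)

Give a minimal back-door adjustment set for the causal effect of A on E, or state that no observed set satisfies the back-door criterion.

desc(A)\{A}={E,X}; candidates ⊆ {L,S,Y}.
A↔E: latent back-door arc(s) into A.
size 0: {}; under {} A still reaches {E,L,S,Y} ∋ E.
size 1: {L}, {S}, {Y}; under {L} A still reaches {E} ∋ E.
size 2: {L,S}, {L,Y}, {S,Y}; under {L,S} A still reaches {E} ∋ E.
A↔E cannot be blocked by any observed set — no back-door set.

A→E: no observed back-door set.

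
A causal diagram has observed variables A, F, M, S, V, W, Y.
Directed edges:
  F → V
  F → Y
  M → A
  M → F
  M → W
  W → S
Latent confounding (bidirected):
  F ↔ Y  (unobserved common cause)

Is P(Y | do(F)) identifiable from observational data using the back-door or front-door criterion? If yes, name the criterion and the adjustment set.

P(Y|do(F)): not identifiable (no BD/FD set).

desc(F)\{F}={V,Y}; candidates ⊆ {A,M,S,W}.
F↔Y: latent back-door arc(s) into F.
size 0: {}; under {} F still reaches {A,M,S,W,Y} ∋ Y.
size 1: {A}, {M}, {S} …(+1); under {A} F still reaches {M,S,W,Y} ∋ Y.
size 2: {A,M}, {A,S}, {A,W} …(+3); under {A,M} F still reaches {Y} ∋ Y.
F↔Y cannot be blocked by any observed set — no back-door set.
No mediator lies on a directed F→…→Y path.
Neither criterion identifies P(Y|do(F)) in this graph.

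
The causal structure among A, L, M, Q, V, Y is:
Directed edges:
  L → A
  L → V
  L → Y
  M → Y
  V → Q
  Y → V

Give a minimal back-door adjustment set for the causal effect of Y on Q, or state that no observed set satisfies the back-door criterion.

desc(Y)\{Y}={Q,V}; candidates ⊆ {A,L,M}.
size 0: {}; under {} Y still reaches {A,L,M,Q,V} ∋ Q.
{L}: Y⊥Q given {L} in G with Y→· removed — back-door holds.

Y→Q: minimal back-door set {L}.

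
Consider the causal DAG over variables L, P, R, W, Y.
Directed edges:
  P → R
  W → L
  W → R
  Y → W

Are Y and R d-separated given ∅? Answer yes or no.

Bayes-Ball from Y | ∅ reaches {L,R,W}.
R ∈ reach(Y|∅) ⇒ Y ⊥̸ R | ∅.

No — Y and R are d-connected given ∅.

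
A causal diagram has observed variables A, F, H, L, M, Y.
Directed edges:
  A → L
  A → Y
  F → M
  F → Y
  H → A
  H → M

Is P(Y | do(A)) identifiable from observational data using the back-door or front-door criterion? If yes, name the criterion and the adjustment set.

P(Y|do(A)): backdoor, adjust for ∅.

desc(A)\{A}={L,Y}; candidates ⊆ {F,H,M}.
∅: A⊥Y given ∅ in G with A→· removed — back-door holds.
P(Y|do(A)) = P(Y|A) — no adjustment needed.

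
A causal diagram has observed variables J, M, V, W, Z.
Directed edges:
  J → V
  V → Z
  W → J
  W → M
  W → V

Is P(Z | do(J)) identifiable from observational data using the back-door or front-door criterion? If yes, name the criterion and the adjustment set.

P(Z|do(J)): backdoor, adjust for {W}.

desc(J)\{J}={V,Z}; candidates ⊆ {M,W}.
size 0: {}; under {} J still reaches {M,V,W,Z} ∋ Z.
{W}: J⊥Z given {W} in G with J→· removed — back-door holds.
P(Z|do(J)) = Σ_{W} P(Z|J,W)·P(W).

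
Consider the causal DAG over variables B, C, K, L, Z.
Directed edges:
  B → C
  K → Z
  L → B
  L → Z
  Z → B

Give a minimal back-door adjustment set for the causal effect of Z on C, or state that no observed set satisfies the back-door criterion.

desc(Z)\{Z}={B,C}; candidates ⊆ {K,L}.
size 0: {}; under {} Z still reaches {B,C,K,L} ∋ C.
{L}: Z⊥C given {L} in G with Z→· removed — back-door holds.

Z→C: minimal back-door set {L}.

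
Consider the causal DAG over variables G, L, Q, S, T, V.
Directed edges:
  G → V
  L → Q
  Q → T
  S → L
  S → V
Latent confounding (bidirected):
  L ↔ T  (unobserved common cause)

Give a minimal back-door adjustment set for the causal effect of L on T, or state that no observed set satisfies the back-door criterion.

L→T: no observed back-door set.

desc(L)\{L}={Q,T}; candidates ⊆ {G,S,V}.
L↔T: latent back-door arc(s) into L.
size 0: {}; under {} L still reaches {S,T,V} ∋ T.
size 1: {G}, {S}, {V}; under {G} L still reaches {S,T,V} ∋ T.
size 2: {G,S}, {G,V}, {S,V}; under {G,S} L still reaches {T} ∋ T.
L↔T cannot be blocked by any observed set — no back-door set.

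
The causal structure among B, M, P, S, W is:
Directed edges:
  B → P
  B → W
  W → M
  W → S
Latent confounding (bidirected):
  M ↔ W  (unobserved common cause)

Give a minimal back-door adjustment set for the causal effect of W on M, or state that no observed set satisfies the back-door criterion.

desc(W)\{W}={M,S}; candidates ⊆ {B,P}.
W↔M: latent back-door arc(s) into W.
size 0: {}; under {} W still reaches {B,M,P} ∋ M.
size 1: {B}, {P}; under {B} W still reaches {M} ∋ M.
size 2: {B,P}; under {B,P} W still reaches {M} ∋ M.
W↔M cannot be blocked by any observed set — no back-door set.

W→M: no observed back-door set.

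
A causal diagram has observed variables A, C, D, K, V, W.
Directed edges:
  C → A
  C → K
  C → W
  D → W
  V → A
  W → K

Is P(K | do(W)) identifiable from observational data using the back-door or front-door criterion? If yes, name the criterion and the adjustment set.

desc(W)\{W}={K}; candidates ⊆ {A,C,D,V}.
size 0: {}; under {} W still reaches {A,C,D,K} ∋ K.
{C}: W⊥K given {C} in G with W→· removed — back-door holds.
P(K|do(W)) = Σ_{C} P(K|W,C)·P(C).

P(K|do(W)): backdoor, adjust for {C}.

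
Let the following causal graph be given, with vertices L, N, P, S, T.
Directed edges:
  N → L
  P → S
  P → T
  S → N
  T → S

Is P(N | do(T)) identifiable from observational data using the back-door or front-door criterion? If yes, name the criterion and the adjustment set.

desc(T)\{T}={L,N,S}; candidates ⊆ {P}.
size 0: {}; under {} T still reaches {L,N,P,S} ∋ N.
{P}: T⊥N given {P} in G with T→· removed — back-door holds.
P(N|do(T)) = Σ_{P} P(N|T,P)·P(P).

P(N|do(T)): backdoor, adjust for {P}.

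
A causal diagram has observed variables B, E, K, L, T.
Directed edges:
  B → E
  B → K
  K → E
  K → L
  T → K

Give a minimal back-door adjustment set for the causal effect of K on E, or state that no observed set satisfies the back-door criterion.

desc(K)\{K}={E,L}; candidates ⊆ {B,T}.
size 0: {}; under {} K still reaches {B,E,T} ∋ E.
{B}: K⊥E given {B} in G with K→· removed — back-door holds.

K→E: minimal back-door set {B}.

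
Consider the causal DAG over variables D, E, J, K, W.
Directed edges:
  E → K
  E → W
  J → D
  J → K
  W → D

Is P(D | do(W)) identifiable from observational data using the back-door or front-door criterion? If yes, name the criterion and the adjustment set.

desc(W)\{W}={D}; candidates ⊆ {E,J,K}.
∅: W⊥D given ∅ in G with W→· removed — back-door holds.
P(D|do(W)) = P(D|W) — no adjustment needed.

P(D|do(W)): backdoor, adjust for ∅.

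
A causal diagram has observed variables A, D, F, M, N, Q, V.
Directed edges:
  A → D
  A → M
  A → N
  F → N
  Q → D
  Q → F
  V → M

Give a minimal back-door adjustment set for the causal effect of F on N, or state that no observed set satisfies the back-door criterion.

F→N: minimal back-door set ∅.

desc(F)\{F}={N}; candidates ⊆ {A,D,M,Q,V}.
∅: F⊥N given ∅ in G with F→· removed — back-door holds.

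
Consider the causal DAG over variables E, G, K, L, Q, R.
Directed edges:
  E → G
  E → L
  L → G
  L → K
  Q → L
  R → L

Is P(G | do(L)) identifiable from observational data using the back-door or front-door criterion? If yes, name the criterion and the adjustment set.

P(G|do(L)): backdoor, adjust for {E}.

desc(L)\{L}={G,K}; candidates ⊆ {E,Q,R}.
size 0: {}; under {} L still reaches {E,G,Q,R} ∋ G.
{E}: L⊥G given {E} in G with L→· removed — back-door holds.
P(G|do(L)) = Σ_{E} P(G|L,E)·P(E).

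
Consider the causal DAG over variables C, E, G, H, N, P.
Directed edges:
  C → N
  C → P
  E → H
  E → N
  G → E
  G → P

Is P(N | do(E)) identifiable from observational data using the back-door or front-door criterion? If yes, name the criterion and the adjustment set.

P(N|do(E)): backdoor, adjust for ∅.

desc(E)\{E}={H,N}; candidates ⊆ {C,G,P}.
∅: E⊥N given ∅ in G with E→· removed — back-door holds.
P(N|do(E)) = P(N|E) — no adjustment needed.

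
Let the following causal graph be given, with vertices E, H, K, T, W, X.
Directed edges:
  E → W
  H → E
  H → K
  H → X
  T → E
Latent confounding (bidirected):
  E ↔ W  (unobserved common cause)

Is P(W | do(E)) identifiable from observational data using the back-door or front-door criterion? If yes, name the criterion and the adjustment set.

P(W|do(E)): not identifiable (no BD/FD set).

desc(E)\{E}={W}; candidates ⊆ {H,K,T,X}.
E↔W: latent back-door arc(s) into E.
size 0: {}; under {} E still reaches {H,K,T,W,X} ∋ W.
size 1: {H}, {K}, {T} …(+1); under {H} E still reaches {T,W} ∋ W.
size 2: {H,K}, {H,T}, {H,X} …(+3); under {H,K} E still reaches {T,W} ∋ W.
E↔W cannot be blocked by any observed set — no back-door set.
No mediator lies on a directed E→…→W path.
Neither criterion identifies P(W|do(E)) in this graph.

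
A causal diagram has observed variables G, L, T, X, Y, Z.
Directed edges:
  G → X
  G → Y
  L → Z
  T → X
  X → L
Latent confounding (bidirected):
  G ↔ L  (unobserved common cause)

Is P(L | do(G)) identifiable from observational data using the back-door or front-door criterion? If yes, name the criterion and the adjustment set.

P(L|do(G)): frontdoor, adjust for {X}.

desc(G)\{G}={L,X,Y,Z}; candidates ⊆ {T}.
G↔L: latent back-door arc(s) into G.
size 0: {}; under {} G still reaches {L,Z} ∋ L.
size 1: {T}; under {T} G still reaches {L,Z} ∋ L.
G↔L cannot be blocked by any observed set — no back-door set.
{X}: (i) intercepts every directed G→L path; (ii) no back-door G→{X}; (iii) {G} blocks every back-door {X}→L. Front-door holds.
P(L|do(G)) = Σ_{X} P(X|G) Σ_{G'} P(L|X,G')P(G').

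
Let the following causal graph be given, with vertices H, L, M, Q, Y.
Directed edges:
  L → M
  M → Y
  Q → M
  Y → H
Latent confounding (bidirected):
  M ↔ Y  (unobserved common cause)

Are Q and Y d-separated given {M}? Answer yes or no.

No — Q and Y are d-connected given {M}.

Bayes-Ball from Q | {M} reaches {H,L,Y}.
Y ∈ reach(Q|{M}) ⇒ Q ⊥̸ Y | {M}.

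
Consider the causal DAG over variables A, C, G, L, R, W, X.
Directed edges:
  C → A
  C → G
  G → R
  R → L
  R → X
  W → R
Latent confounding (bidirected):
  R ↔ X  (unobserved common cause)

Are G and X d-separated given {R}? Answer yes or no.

Bayes-Ball from G | {R} reaches {A,C,W,X}.
X ∈ reach(G|{R}) ⇒ G ⊥̸ X | {R}.

No — G and X are d-connected given {R}.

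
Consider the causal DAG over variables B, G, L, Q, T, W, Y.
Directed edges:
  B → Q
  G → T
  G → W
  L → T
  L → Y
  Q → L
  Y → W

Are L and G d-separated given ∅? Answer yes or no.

Bayes-Ball from L | ∅ reaches {B,Q,T,W,Y}.
G ∉ reach(L|∅) ⇒ L ⊥ G | ∅.

Yes — L ⊥ G | ∅.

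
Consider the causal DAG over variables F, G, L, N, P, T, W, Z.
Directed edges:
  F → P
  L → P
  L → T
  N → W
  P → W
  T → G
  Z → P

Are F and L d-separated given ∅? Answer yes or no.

Bayes-Ball from F | ∅ reaches {P,W}.
L ∉ reach(F|∅) ⇒ F ⊥ L | ∅.

Yes — F ⊥ L | ∅.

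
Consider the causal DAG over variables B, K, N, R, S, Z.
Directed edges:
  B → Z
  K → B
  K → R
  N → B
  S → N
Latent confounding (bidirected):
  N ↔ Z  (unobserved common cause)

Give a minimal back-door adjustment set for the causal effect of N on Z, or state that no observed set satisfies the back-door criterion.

N→Z: no observed back-door set.

desc(N)\{N}={B,Z}; candidates ⊆ {K,R,S}.
N↔Z: latent back-door arc(s) into N.
size 0: {}; under {} N still reaches {S,Z} ∋ Z.
size 1: {K}, {R}, {S}; under {K} N still reaches {S,Z} ∋ Z.
size 2: {K,R}, {K,S}, {R,S}; under {K,R} N still reaches {S,Z} ∋ Z.
N↔Z cannot be blocked by any observed set — no back-door set.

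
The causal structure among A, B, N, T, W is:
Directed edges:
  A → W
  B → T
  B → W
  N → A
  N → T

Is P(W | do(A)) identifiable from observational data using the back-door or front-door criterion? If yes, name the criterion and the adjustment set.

desc(A)\{A}={W}; candidates ⊆ {B,N,T}.
∅: A⊥W given ∅ in G with A→· removed — back-door holds.
P(W|do(A)) = P(W|A) — no adjustment needed.

P(W|do(A)): backdoor, adjust for ∅.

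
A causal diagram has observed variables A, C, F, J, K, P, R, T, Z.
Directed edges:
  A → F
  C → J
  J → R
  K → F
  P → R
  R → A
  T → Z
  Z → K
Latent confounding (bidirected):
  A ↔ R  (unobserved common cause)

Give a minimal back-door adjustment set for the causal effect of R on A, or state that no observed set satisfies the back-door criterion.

desc(R)\{R}={A,F}; candidates ⊆ {C,J,K,P,T,Z}.
R↔A: latent back-door arc(s) into R.
size 0: {}; under {} R still reaches {A,C,F,J,P} ∋ A.
size 1: {C}, {J}, {K} …(+3); under {C} R still reaches {A,F,J,P} ∋ A.
size 2: {C,J}, {C,K}, {C,P} …(+12); under {C,J} R still reaches {A,F,P} ∋ A.
R↔A cannot be blocked by any observed set — no back-door set.

R→A: no observed back-door set.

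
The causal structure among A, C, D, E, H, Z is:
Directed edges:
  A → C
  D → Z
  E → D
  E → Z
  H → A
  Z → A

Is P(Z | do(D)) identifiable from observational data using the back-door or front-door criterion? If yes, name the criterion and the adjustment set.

desc(D)\{D}={A,C,Z}; candidates ⊆ {E,H}.
size 0: {}; under {} D still reaches {A,C,E,Z} ∋ Z.
{E}: D⊥Z given {E} in G with D→· removed — back-door holds.
P(Z|do(D)) = Σ_{E} P(Z|D,E)·P(E).

P(Z|do(D)): backdoor, adjust for {E}.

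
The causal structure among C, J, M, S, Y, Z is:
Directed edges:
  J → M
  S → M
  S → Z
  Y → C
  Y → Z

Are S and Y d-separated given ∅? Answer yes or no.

Bayes-Ball from S | ∅ reaches {M,Z}.
Y ∉ reach(S|∅) ⇒ S ⊥ Y | ∅.

Yes — S ⊥ Y | ∅.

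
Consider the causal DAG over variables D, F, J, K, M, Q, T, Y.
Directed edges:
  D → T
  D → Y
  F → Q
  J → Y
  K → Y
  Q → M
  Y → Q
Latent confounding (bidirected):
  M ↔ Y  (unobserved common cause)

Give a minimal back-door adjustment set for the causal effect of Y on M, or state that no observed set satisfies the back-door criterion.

Y→M: no observed back-door set.

desc(Y)\{Y}={M,Q}; candidates ⊆ {D,F,J,K,T}.
Y↔M: latent back-door arc(s) into Y.
size 0: {}; under {} Y still reaches {D,J,K,M,T} ∋ M.
size 1: {D}, {F}, {J} …(+2); under {D} Y still reaches {J,K,M} ∋ M.
size 2: {D,F}, {D,J}, {D,K} …(+7); under {D,F} Y still reaches {J,K,M} ∋ M.
Y↔M cannot be blocked by any observed set — no back-door set.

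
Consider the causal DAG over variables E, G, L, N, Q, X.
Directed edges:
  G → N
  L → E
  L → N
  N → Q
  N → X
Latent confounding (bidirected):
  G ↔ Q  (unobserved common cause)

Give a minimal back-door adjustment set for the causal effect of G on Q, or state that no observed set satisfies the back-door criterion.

G→Q: no observed back-door set.

desc(G)\{G}={N,Q,X}; candidates ⊆ {E,L}.
G↔Q: latent back-door arc(s) into G.
size 0: {}; under {} G still reaches {Q} ∋ Q.
size 1: {E}, {L}; under {E} G still reaches {Q} ∋ Q.
size 2: {E,L}; under {E,L} G still reaches {Q} ∋ Q.
G↔Q cannot be blocked by any observed set — no back-door set.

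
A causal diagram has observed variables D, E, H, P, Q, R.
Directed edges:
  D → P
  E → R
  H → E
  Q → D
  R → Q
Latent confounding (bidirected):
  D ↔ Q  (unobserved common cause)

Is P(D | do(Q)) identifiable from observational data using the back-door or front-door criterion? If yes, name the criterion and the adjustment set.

P(D|do(Q)): not identifiable (no BD/FD set).

desc(Q)\{Q}={D,P}; candidates ⊆ {E,H,R}.
Q↔D: latent back-door arc(s) into Q.
size 0: {}; under {} Q still reaches {D,E,H,P,R} ∋ D.
size 1: {E}, {H}, {R}; under {E} Q still reaches {D,P,R} ∋ D.
size 2: {E,H}, {E,R}, {H,R}; under {E,H} Q still reaches {D,P,R} ∋ D.
Q↔D cannot be blocked by any observed set — no back-door set.
No mediator lies on a directed Q→…→D path.
Neither criterion identifies P(D|do(Q)) in this graph.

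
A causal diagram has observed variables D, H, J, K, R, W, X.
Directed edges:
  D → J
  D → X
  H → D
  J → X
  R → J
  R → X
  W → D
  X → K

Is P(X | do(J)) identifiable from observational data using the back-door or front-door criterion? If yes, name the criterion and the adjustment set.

P(X|do(J)): backdoor, adjust for {D, R}.

desc(J)\{J}={K,X}; candidates ⊆ {D,H,R,W}.
size 0: {}; under {} J still reaches {D,H,K,R,W,X} ∋ X.
size 1: {D}, {H}, {R} …(+1); under {D} J still reaches {K,R,X} ∋ X.
{D,R}: J⊥X given {D,R} in G with J→· removed — back-door holds.
P(X|do(J)) = Σ_{D,R} P(X|J,D,R)·P(D,R).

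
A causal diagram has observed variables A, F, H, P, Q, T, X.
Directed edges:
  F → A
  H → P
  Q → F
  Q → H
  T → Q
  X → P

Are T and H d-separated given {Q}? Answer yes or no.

Yes — T ⊥ H | {Q}.

Bayes-Ball from T | {Q} reaches ∅.
H ∉ reach(T|{Q}) ⇒ T ⊥ H | {Q}.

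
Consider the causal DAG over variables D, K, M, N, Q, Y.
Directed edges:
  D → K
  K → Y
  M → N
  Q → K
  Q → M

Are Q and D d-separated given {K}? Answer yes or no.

Bayes-Ball from Q | {K} reaches {D,M,N}.
D ∈ reach(Q|{K}) ⇒ Q ⊥̸ D | {K}.

No — Q and D are d-connected given {K}.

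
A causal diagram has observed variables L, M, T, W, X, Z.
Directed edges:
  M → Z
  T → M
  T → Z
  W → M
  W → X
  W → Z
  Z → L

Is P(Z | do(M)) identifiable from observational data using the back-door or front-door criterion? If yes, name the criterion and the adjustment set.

desc(M)\{M}={L,Z}; candidates ⊆ {T,W,X}.
size 0: {}; under {} M still reaches {L,T,W,X,Z} ∋ Z.
size 1: {T}, {W}, {X}; under {T} M still reaches {L,W,X,Z} ∋ Z.
{T,W}: M⊥Z given {T,W} in G with M→· removed — back-door holds.
P(Z|do(M)) = Σ_{T,W} P(Z|M,T,W)·P(T,W).

P(Z|do(M)): backdoor, adjust for {T, W}.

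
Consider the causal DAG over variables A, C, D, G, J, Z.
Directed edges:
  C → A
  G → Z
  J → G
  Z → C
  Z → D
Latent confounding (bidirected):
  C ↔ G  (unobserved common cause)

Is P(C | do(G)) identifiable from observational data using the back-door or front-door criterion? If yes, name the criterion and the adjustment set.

desc(G)\{G}={A,C,D,Z}; candidates ⊆ {J}.
G↔C: latent back-door arc(s) into G.
size 0: {}; under {} G still reaches {A,C,J} ∋ C.
size 1: {J}; under {J} G still reaches {A,C} ∋ C.
G↔C cannot be blocked by any observed set — no back-door set.
{Z}: (i) intercepts every directed G→C path; (ii) no back-door G→{Z}; (iii) {G} blocks every back-door {Z}→C. Front-door holds.
P(C|do(G)) = Σ_{Z} P(Z|G) Σ_{G'} P(C|Z,G')P(G').

P(C|do(G)): frontdoor, adjust for {Z}.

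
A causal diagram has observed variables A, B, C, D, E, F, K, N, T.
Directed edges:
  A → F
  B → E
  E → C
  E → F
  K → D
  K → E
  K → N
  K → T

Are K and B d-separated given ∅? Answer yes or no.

Yes — K ⊥ B | ∅.

Bayes-Ball from K | ∅ reaches {C,D,E,F,N,T}.
B ∉ reach(K|∅) ⇒ K ⊥ B | ∅.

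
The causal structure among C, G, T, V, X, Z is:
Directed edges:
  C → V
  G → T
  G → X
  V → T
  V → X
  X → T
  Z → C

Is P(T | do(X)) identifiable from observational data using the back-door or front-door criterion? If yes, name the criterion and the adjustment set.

desc(X)\{X}={T}; candidates ⊆ {C,G,V,Z}.
size 0: {}; under {} X still reaches {C,G,T,V,Z} ∋ T.
size 1: {C}, {G}, {V} …(+1); under {C} X still reaches {G,T,V} ∋ T.
{G,V}: X⊥T given {G,V} in G with X→· removed — back-door holds.
P(T|do(X)) = Σ_{G,V} P(T|X,G,V)·P(G,V).

P(T|do(X)): backdoor, adjust for {G, V}.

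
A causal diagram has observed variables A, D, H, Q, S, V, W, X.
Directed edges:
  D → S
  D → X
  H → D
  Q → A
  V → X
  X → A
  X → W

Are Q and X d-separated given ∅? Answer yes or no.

Yes — Q ⊥ X | ∅.

Bayes-Ball from Q | ∅ reaches {A}.
X ∉ reach(Q|∅) ⇒ Q ⊥ X | ∅.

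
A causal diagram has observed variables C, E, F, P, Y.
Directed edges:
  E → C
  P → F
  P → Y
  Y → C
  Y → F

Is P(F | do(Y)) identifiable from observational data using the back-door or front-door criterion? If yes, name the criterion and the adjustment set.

desc(Y)\{Y}={C,F}; candidates ⊆ {E,P}.
size 0: {}; under {} Y still reaches {F,P} ∋ F.
{P}: Y⊥F given {P} in G with Y→· removed — back-door holds.
P(F|do(Y)) = Σ_{P} P(F|Y,P)·P(P).

P(F|do(Y)): backdoor, adjust for {P}.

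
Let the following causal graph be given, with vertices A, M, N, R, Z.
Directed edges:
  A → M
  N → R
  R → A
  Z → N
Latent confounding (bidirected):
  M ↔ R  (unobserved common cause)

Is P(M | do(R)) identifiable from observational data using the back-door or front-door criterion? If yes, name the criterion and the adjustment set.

P(M|do(R)): frontdoor, adjust for {A}.

desc(R)\{R}={A,M}; candidates ⊆ {N,Z}.
R↔M: latent back-door arc(s) into R.
size 0: {}; under {} R still reaches {M,N,Z} ∋ M.
size 1: {N}, {Z}; under {N} R still reaches {M} ∋ M.
size 2: {N,Z}; under {N,Z} R still reaches {M} ∋ M.
R↔M cannot be blocked by any observed set — no back-door set.
{A}: (i) intercepts every directed R→M path; (ii) no back-door R→{A}; (iii) {R} blocks every back-door {A}→M. Front-door holds.
P(M|do(R)) = Σ_{A} P(A|R) Σ_{R'} P(M|A,R')P(R').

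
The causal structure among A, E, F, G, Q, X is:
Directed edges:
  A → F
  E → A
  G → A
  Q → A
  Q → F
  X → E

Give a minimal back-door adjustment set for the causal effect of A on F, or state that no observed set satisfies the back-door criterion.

desc(A)\{A}={F}; candidates ⊆ {E,G,Q,X}.
size 0: {}; under {} A still reaches {E,F,G,Q,X} ∋ F.
{Q}: A⊥F given {Q} in G with A→· removed — back-door holds.

A→F: minimal back-door set {Q}.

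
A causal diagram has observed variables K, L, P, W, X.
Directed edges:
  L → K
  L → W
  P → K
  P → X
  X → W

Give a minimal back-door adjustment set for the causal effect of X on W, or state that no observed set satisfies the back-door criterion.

X→W: minimal back-door set ∅.

desc(X)\{X}={W}; candidates ⊆ {K,L,P}.
∅: X⊥W given ∅ in G with X→· removed — back-door holds.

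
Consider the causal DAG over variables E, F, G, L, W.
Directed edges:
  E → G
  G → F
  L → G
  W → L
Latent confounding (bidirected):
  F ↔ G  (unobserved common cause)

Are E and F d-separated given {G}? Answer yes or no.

No — E and F are d-connected given {G}.

Bayes-Ball from E | {G} reaches {F,L,W}.
F ∈ reach(E|{G}) ⇒ E ⊥̸ F | {G}.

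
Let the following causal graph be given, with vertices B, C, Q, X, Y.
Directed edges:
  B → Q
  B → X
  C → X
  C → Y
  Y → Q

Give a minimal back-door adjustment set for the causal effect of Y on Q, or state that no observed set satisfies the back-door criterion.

desc(Y)\{Y}={Q}; candidates ⊆ {B,C,X}.
∅: Y⊥Q given ∅ in G with Y→· removed — back-door holds.

Y→Q: minimal back-door set ∅.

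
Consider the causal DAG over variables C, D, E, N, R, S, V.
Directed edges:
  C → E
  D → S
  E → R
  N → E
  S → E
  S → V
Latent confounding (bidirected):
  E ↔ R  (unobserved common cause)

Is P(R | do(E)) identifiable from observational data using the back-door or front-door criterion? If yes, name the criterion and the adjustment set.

P(R|do(E)): not identifiable (no BD/FD set).

desc(E)\{E}={R}; candidates ⊆ {C,D,N,S,V}.
E↔R: latent back-door arc(s) into E.
size 0: {}; under {} E still reaches {C,D,N,R,S,V} ∋ R.
size 1: {C}, {D}, {N} …(+2); under {C} E still reaches {D,N,R,S,V} ∋ R.
size 2: {C,D}, {C,N}, {C,S} …(+7); under {C,D} E still reaches {N,R,S,V} ∋ R.
E↔R cannot be blocked by any observed set — no back-door set.
No mediator lies on a directed E→…→R path.
Neither criterion identifies P(R|do(E)) in this graph.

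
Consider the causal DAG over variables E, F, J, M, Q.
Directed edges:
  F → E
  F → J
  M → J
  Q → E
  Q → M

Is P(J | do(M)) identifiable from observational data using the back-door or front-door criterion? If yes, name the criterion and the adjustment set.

desc(M)\{M}={J}; candidates ⊆ {E,F,Q}.
∅: M⊥J given ∅ in G with M→· removed — back-door holds.
P(J|do(M)) = P(J|M) — no adjustment needed.

P(J|do(M)): backdoor, adjust for ∅.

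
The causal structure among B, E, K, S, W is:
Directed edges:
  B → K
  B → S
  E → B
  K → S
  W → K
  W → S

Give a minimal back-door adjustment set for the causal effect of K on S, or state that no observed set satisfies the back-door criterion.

desc(K)\{K}={S}; candidates ⊆ {B,E,W}.
size 0: {}; under {} K still reaches {B,E,S,W} ∋ S.
size 1: {B}, {E}, {W}; under {B} K still reaches {S,W} ∋ S.
{B,W}: K⊥S given {B,W} in G with K→· removed — back-door holds.

K→S: minimal back-door set {B, W}.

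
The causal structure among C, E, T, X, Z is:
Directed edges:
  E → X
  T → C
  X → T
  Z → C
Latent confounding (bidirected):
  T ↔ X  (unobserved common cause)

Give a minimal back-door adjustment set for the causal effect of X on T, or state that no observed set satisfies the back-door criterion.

desc(X)\{X}={C,T}; candidates ⊆ {E,Z}.
X↔T: latent back-door arc(s) into X.
size 0: {}; under {} X still reaches {C,E,T} ∋ T.
size 1: {E}, {Z}; under {E} X still reaches {C,T} ∋ T.
size 2: {E,Z}; under {E,Z} X still reaches {C,T} ∋ T.
X↔T cannot be blocked by any observed set — no back-door set.

X→T: no observed back-door set.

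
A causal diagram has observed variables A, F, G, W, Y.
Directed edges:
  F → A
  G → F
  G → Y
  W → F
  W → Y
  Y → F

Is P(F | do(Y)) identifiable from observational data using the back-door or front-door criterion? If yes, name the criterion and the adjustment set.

P(F|do(Y)): backdoor, adjust for {G, W}.

desc(Y)\{Y}={A,F}; candidates ⊆ {G,W}.
size 0: {}; under {} Y still reaches {A,F,G,W} ∋ F.
size 1: {G}, {W}; under {G} Y still reaches {A,F,W} ∋ F.
{G,W}: Y⊥F given {G,W} in G with Y→· removed — back-door holds.
P(F|do(Y)) = Σ_{G,W} P(F|Y,G,W)·P(G,W).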